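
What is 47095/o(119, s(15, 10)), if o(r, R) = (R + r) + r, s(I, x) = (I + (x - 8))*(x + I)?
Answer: 47095/663 ≈ 71.033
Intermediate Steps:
s(I, x) = (I + x)*(-8 + I + x) (s(I, x) = (I + (-8 + x))*(I + x) = (-8 + I + x)*(I + x) = (I + x)*(-8 + I + x))
o(r, R) = R + 2*r
47095/o(119, s(15, 10)) = 47095/((15**2 + 10**2 - 8*15 - 8*10 + 2*15*10) + 2*119) = 47095/((225 + 100 - 120 - 80 + 300) + 238) = 47095/(425 + 238) = 47095/663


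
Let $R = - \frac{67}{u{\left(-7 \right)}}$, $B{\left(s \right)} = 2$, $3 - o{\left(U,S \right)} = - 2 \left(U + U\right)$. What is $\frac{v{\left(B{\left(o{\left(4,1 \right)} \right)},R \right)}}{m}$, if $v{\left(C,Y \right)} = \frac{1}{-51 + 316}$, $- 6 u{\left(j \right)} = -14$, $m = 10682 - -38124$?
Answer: $\frac{1}{12933590} \approx 7.7318 \cdot 10^{-8}$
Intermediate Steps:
$o{\left(U,S \right)} = 3 + 4 U$ ($o{\left(U,S \right)} = 3 - - 2 \left(U + U\right) = 3 - - 2 \cdot 2 U = 3 - - 4 U = 3 + 4 U$)
$m = 48806$ ($m = 10682 + 38124 = 48806$)
$u{\left(j \right)} = \frac{7}{3}$ ($u{\left(j \right)} = \left(- \frac{1}{6}\right) \left(-14\right) = \frac{7}{3}$)
$R = - \frac{201}{7}$ ($R = - \frac{67}{\frac{7}{3}} = \left(-67\right) \frac{3}{7} = - \frac{201}{7} \approx -28.714$)
$v{\left(C,Y \right)} = \frac{1}{265}$
$\frac{v{\left(B{\left(o{\left(4,1 \right)} \right)},R \right)}}{m} = \frac{1}{265 \cdot 48806} = \frac{1}{265} \cdot \frac{1}{48806} = \frac{1}{12933590}$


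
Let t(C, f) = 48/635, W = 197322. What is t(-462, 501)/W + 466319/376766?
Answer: 9738256939283/7868096685670 ≈ 1.2377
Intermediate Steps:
t(C, f) = 48/635 (t(C, f) = 48*(1/635) = 48/635)
t(-462, 501)/W + 466319/376766 = (48/635)/197322 + 466319/376766 = (48/635)*(1/197322) + 466319*(1/376766) = 8/20883245 + 466319/376766 = 9738256939283/7868096685670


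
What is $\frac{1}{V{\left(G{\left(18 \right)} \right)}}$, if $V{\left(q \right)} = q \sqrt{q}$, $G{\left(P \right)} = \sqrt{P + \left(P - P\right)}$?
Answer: $\frac{\sqrt[4]{2} \sqrt{3}}{18} \approx 0.11443$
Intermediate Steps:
$G{\left(P \right)} = \sqrt{P}$ ($G{\left(P \right)} = \sqrt{P + 0} = \sqrt{P}$)
$V{\left(q \right)} = q^{\frac{3}{2}}$
$\frac{1}{V{\left(G{\left(18 \right)} \right)}} = \frac{1}{\left(\sqrt{18}\right)^{\frac{3}{2}}} = \frac{1}{\left(3 \sqrt{2}\right)^{\frac{3}{2}}} = \frac{1}{3 \cdot 2^{\frac{3}{4}} \sqrt{3}} = \frac{\sqrt[4]{2} \sqrt{3}}{18}$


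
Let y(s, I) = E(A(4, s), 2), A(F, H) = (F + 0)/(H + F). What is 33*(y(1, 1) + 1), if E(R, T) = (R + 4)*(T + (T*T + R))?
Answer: 27753/25 ≈ 1110.1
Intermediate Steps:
A(F, H) = F/(F + H)
E(R, T) = (4 + R)*(R + T + T²) (E(R, T) = (4 + R)*(T + (T² + R)) = (4 + R)*(T + (R + T²)) = (4 + R)*(R + T + T²))
y(s, I) = 24 + 16/(4 + s)² + 40/(4 + s) (y(s, I) = (4/(4 + s))² + 4*(4/(4 + s)) + 4*2 + 4*2² + (4/(4 + s))*2 + (4/(4 + s))*2² = 16/(4 + s)² + 16/(4 + s) + 8 + 4*4 + 8/(4 + s) + (4/(4 + s))*4 = 16/(4 + s)² + 16/(4 + s) + 8 + 16 + 8/(4 + s) + 16/(4 + s) = 24 + 16/(4 + s)² + 40/(4 + s))
33*(y(1, 1) + 1) = 33*(8*(70 + 3*1² + 29*1)/(16 + 1² + 8*1) + 1) = 33*(8*(70 + 3*1 + 29)/(16 + 1 + 8) + 1) = 33*(8*(70 + 3 + 29)/25 + 1) = 33*(8*(1/25)*102 + 1) = 33*(816/25 + 1) = 33*(841/25) = 27753/25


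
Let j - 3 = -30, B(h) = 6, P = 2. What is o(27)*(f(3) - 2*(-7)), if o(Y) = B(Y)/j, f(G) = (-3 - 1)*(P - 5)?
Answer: -52/9 ≈ -5.7778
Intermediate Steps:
j = -27 (j = 3 - 30 = -27)
f(G) = 12 (f(G) = (-3 - 1)*(2 - 5) = -4*(-3) = 12)
o(Y) = -2/9 (o(Y) = 6/(-27) = 6*(-1/27) = -2/9)
o(27)*(f(3) - 2*(-7)) = -2*(12 - 2*(-7))/9 = -2*(12 + 14)/9 = -2/9*26 = -52/9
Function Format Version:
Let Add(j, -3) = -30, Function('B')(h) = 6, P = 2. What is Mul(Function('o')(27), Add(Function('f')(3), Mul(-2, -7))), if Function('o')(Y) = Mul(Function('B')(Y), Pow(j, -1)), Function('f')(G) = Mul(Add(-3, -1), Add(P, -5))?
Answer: Rational(-52, 9) ≈ -5.7778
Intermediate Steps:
j = -27 (j = Add(3, -30) = -27)
Function('f')(G) = 12 (Function('f')(G) = Mul(Add(-3, -1), Add(2, -5)) = Mul(-4, -3) = 12)
Function('o')(Y) = Rational(-2, 9) (Function('o')(Y) = Mul(6, Pow(-27, -1)) = Mul(6, Rational(-1, 27)) = Rational(-2, 9))
Mul(Function('o')(27), Add(Function('f')(3), Mul(-2, -7))) = Mul(Rational(-2, 9), Add(12, Mul(-2, -7))) = Mul(Rational(-2, 9), Add(12, 14)) = Mul(Rational(-2, 9), 26) = Rational(-52, 9)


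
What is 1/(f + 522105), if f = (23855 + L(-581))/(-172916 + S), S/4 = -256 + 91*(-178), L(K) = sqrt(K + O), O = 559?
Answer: 29756307770797660/15535914095310040470047 + 238732*I*sqrt(22)/15535914095310040470047 ≈ 1.9153e-6 + 7.2075e-17*I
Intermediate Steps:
L(K) = sqrt(559 + K) (L(K) = sqrt(K + 559) = sqrt(559 + K))
S = -65816 (S = 4*(-256 + 91*(-178)) = 4*(-256 - 16198) = 4*(-16454) = -65816)
f = -1835/18364 - I*sqrt(22)/238732 (f = (23855 + sqrt(559 - 581))/(-172916 - 65816) = (23855 + sqrt(-22))/(-238732) = (23855 + I*sqrt(22))*(-1/238732) = -1835/18364 - I*sqrt(22)/238732 ≈ -0.099924 - 1.9647e-5*I)
1/(f + 522105) = 1/((-1835/18364 - I*sqrt(22)/238732) + 522105) = 1/(9587934385/18364 - I*sqrt(22)/238732)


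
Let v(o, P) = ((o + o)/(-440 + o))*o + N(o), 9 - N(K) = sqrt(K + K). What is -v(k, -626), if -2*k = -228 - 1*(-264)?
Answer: -1737/229 + 6*I ≈ -7.5852 + 6.0*I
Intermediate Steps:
k = -18 (k = -(-228 - 1*(-264))/2 = -(-228 + 264)/2 = -1/2*36 = -18)
N(K) = 9 - sqrt(2)*sqrt(K) (N(K) = 9 - sqrt(K + K) = 9 - sqrt(2*K) = 9 - sqrt(2)*sqrt(K))
v(o, P) = 9 - sqrt(2)*sqrt(o) + 2*o**2/(-440 + o) (v(o, P) = ((o + o)/(-440 + o))*o + (9 - sqrt(2)*sqrt(o)) = ((2*o)/(-440 + o))*o + (9 - sqrt(2)*sqrt(o)) = (2*o/(-440 + o))*o + (9 - sqrt(2)*sqrt(o)) = 2*o**2/(-440 + o) + (9 - sqrt(2)*sqrt(o)) = 9 - sqrt(2)*sqrt(o) + 2*o**2/(-440 + o))
-v(k, -626) = -(-3960 + 2*(-18)**2 - 1*(-18)*(-9 + sqrt(2)*sqrt(-18)) + 440*sqrt(2)*sqrt(-18))/(-440 - 18) = -(-3960 + 2*324 - 1*(-18)*(-9 + sqrt(2)*(3*I*sqrt(2))) + 440*sqrt(2)*(3*I*sqrt(2)))/(-458) = -(-1)*(-3960 + 648 - 1*(-18)*(-9 + 6*I) + 2640*I)/458 = -(-1)*(-3960 + 648 + (-162 + 108*I) + 2640*I)/458 = -(-1)*(-3474 + 2748*I)/458 = -(1737/229 - 6*I) = -1737/229 + 6*I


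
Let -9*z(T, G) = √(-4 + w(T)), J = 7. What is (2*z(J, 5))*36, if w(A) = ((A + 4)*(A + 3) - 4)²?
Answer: -96*√78 ≈ -847.85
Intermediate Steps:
w(A) = (-4 + (3 + A)*(4 + A))² (w(A) = ((4 + A)*(3 + A) - 4)² = ((3 + A)*(4 + A) - 4)² = (-4 + (3 + A)*(4 + A))²)
z(T, G) = -√(-4 + (8 + T² + 7*T)²)/9
(2*z(J, 5))*36 = (2*(-√(-4 + (8 + 7² + 7*7)²)/9))*36 = (2*(-√(-4 + (8 + 49 + 49)²)/9))*36 = (2*(-√(-4 + 106²)/9))*36 = (2*(-√(-4 + 11236)/9))*36 = (2*(-4*√78/3))*36 = -8*√78/3*36 = -96*√78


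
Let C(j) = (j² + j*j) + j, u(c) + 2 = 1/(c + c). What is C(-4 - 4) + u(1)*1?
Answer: 237/2 ≈ 118.50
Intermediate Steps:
u(c) = -2 + 1/(2*c) (u(c) = -2 + 1/(c + c) = -2 + 1/(2*c))
C(j) = j + 2*j² (C(j) = (j² + j²) + j = 2*j² + j = j + 2*j²)
C(-4 - 4) + u(1)*1 = (-4 - 4)*(1 + 2*(-4 - 4)) + (-2 + (½)/1)*1 = -8*(1 + 2*(-8)) + (-2 + (½)*1)*1 = -8*(1 - 16) + (-2 + ½)*1 = -8*(-15) - 3/2*1 = 120 - 3/2 = 237/2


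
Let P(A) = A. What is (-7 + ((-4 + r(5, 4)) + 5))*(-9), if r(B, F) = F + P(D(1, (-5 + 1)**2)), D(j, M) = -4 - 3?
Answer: 81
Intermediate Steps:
D(j, M) = -7
r(B, F) = -7 + F (r(B, F) = F - 7 = -7 + F)
(-7 + ((-4 + r(5, 4)) + 5))*(-9) = (-7 + ((-4 + (-7 + 4)) + 5))*(-9) = (-7 + ((-4 - 3) + 5))*(-9) = (-7 + (-7 + 5))*(-9) = (-7 - 2)*(-9) = -9*(-9) = 81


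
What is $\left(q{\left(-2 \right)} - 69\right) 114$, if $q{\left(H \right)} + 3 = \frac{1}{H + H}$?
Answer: $- \frac{16473}{2} \approx -8236.5$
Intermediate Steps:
$q{\left(H \right)} = -3 + \frac{1}{2 H}$ ($q{\left(H \right)} = -3 + \frac{1}{H + H} = -3 + \frac{1}{2 H}$)
$\left(q{\left(-2 \right)} - 69\right) 114 = \left(\left(-3 + \frac{1}{2 \left(-2\right)}\right) - 69\right) 114 = \left(\left(-3 + \frac{1}{2} \left(- \frac{1}{2}\right)\right) - 69\right) 114 = \left(\left(-3 - \frac{1}{4}\right) - 69\right) 114 = \left(- \frac{13}{4} - 69\right) 114 = \left(- \frac{289}{4}\right) 114 = - \frac{16473}{2}$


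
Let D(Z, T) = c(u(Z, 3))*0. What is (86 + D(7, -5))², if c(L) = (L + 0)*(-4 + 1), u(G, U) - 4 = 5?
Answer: 7396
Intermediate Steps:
u(G, U) = 9 (u(G, U) = 4 + 5 = 9)
c(L) = -3*L (c(L) = L*(-3) = -3*L)
D(Z, T) = 0 (D(Z, T) = -3*9*0 = -27*0 = 0)
(86 + D(7, -5))² = (86 + 0)² = 86² = 7396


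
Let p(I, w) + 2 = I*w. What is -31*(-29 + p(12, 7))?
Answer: -1643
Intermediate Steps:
p(I, w) = -2 + I*w
-31*(-29 + p(12, 7)) = -31*(-29 + (-2 + 12*7)) = -31*(-29 + (-2 + 84)) = -31*(-29 + 82) = -31*53 = -1643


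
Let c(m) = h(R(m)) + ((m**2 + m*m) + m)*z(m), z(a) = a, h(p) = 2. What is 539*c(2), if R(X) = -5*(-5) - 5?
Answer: 11858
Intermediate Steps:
R(X) = 20 (R(X) = 25 - 5 = 20)
c(m) = 2 + m*(m + 2*m**2) (c(m) = 2 + ((m**2 + m*m) + m)*m = 2 + ((m**2 + m**2) + m)*m = 2 + (2*m**2 + m)*m = 2 + (m + 2*m**2)*m = 2 + m*(m + 2*m**2))
539*c(2) = 539*(2 + 2**2 + 2*2**3) = 539*(2 + 4 + 2*8) = 539*(2 + 4 + 16) = 539*22 = 11858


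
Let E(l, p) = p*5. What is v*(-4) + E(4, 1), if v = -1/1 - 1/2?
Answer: 11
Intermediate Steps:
E(l, p) = 5*p
v = -3/2 (v = -1*1 - 1*½ = -1 - ½ = -3/2 ≈ -1.5000)
v*(-4) + E(4, 1) = -3/2*(-4) + 5*1 = 6 + 5 = 11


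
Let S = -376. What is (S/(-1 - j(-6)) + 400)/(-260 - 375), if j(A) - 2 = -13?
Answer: -1812/3175 ≈ -0.57071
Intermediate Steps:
j(A) = -11 (j(A) = 2 - 13 = -11)
(S/(-1 - j(-6)) + 400)/(-260 - 375) = (-376/(-1 - 1*(-11)) + 400)/(-260 - 375) = (-376/(-1 + 11) + 400)/(-635) = (-376/10 + 400)*(-1/635) = (-376*1/10 + 400)*(-1/635) = (-188/5 + 400)*(-1/635) = (1812/5)*(-1/635) = -1812/3175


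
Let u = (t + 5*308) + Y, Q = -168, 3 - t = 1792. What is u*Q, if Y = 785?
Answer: -90048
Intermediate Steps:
t = -1789 (t = 3 - 1*1792 = 3 - 1792 = -1789)
u = 536 (u = (-1789 + 5*308) + 785 = (-1789 + 1540) + 785 = -249 + 785 = 536)
u*Q = 536*(-168) = -90048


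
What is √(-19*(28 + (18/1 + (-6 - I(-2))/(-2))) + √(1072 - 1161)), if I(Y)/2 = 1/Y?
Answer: √(-3686 + 4*I*√89)/2 ≈ 0.15539 + 30.357*I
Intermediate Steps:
I(Y) = 2/Y
√(-19*(28 + (18/1 + (-6 - I(-2))/(-2))) + √(1072 - 1161)) = √(-19*(28 + (18/1 + (-6 - 2/(-2))/(-2))) + √(1072 - 1161)) = √(-19*(28 + (18*1 + (-6 - 2*(-1)/2)*(-½))) + √(-89)) = √(-19*(28 + (18 + (-6 - 1*(-1))*(-½))) + I*√89) = √(-19*(28 + (18 + (-6 + 1)*(-½))) + I*√89) = √(-19*(28 + (18 - 5*(-½))) + I*√89) = √(-19*(28 + (18 + 5/2)) + I*√89) = √(-19*(28 + 41/2) + I*√89) = √(-19*97/2 + I*√89) = √(-1843/2 + I*√89)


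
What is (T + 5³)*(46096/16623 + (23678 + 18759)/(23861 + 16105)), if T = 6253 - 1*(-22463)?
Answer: 24492767282689/221451606 ≈ 1.1060e+5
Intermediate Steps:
T = 28716 (T = 6253 + 22463 = 28716)
(T + 5³)*(46096/16623 + (23678 + 18759)/(23861 + 16105)) = (28716 + 5³)*(46096/16623 + (23678 + 18759)/(23861 + 16105)) = (28716 + 125)*(46096*(1/16623) + 42437/39966) = 28841*(46096/16623 + 42437*(1/39966)) = 28841*(46096/16623 + 42437/39966) = 28841*(849234329/221451606) = 24492767282689/221451606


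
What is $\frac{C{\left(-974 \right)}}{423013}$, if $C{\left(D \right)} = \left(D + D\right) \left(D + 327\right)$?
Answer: $\frac{1260356}{423013} \approx 2.9795$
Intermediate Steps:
$C{\left(D \right)} = 2 D \left(327 + D\right)$
$\frac{C{\left(-974 \right)}}{423013} = \frac{2 \left(-974\right) \left(327 - 974\right)}{423013} = 2 \left(-974\right) \left(-647\right) \frac{1}{423013} = 1260356 \cdot \frac{1}{423013} = \frac{1260356}{423013}$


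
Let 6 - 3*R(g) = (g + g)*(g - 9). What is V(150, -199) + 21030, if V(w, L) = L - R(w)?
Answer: 34929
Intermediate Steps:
R(g) = 2 - 2*g*(-9 + g)/3 (R(g) = 2 - (g + g)*(g - 9)/3 = 2 - 2*g*(-9 + g)/3)
V(w, L) = -2 + L - 6*w + 2*w²/3 (V(w, L) = L - (2 + 6*w - 2*w²/3) = L + (-2 - 6*w + 2*w²/3) = -2 + L - 6*w + 2*w²/3)
V(150, -199) + 21030 = (-2 - 199 - 6*150 + (⅔)*150²) + 21030 = (-2 - 199 - 900 + (⅔)*22500) + 21030 = (-2 - 199 - 900 + 15000) + 21030 = 13899 + 21030 = 34929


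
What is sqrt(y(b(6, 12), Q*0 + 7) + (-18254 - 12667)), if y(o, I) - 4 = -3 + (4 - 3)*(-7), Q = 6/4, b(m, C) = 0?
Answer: 13*I*sqrt(183) ≈ 175.86*I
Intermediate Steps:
Q = 3/2 (Q = 6*(1/4) = 3/2 ≈ 1.5000)
y(o, I) = -6 (y(o, I) = 4 + (-3 + (4 - 3)*(-7)) = 4 + (-3 + 1*(-7)) = 4 + (-3 - 7) = 4 - 10 = -6)
sqrt(y(b(6, 12), Q*0 + 7) + (-18254 - 12667)) = sqrt(-6 + (-18254 - 12667)) = sqrt(-6 - 30921) = sqrt(-30927) = 13*I*sqrt(183)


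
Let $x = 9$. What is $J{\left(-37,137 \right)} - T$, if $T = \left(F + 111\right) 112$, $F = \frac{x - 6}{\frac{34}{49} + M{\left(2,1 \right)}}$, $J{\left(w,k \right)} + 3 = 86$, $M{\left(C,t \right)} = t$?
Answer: $- \frac{1041431}{83} \approx -12547.0$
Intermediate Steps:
$J{\left(w,k \right)} = 83$ ($J{\left(w,k \right)} = -3 + 86 = 83$)
$F = \frac{147}{83}$ ($F = \frac{9 - 6}{\frac{34}{49} + 1} = \frac{3}{34 \cdot \frac{1}{49} + 1} = \frac{3}{\frac{34}{49} + 1} = \frac{3}{\frac{83}{49}} = 3 \cdot \frac{49}{83} = \frac{147}{83} \approx 1.7711$)
$T = \frac{1048320}{83}$ ($T = \left(\frac{147}{83} + 111\right) 112 = \frac{9360}{83} \cdot 112 = \frac{1048320}{83} \approx 12630.0$)
$J{\left(-37,137 \right)} - T = 83 - \frac{1048320}{83} = - \frac{1041431}{83}$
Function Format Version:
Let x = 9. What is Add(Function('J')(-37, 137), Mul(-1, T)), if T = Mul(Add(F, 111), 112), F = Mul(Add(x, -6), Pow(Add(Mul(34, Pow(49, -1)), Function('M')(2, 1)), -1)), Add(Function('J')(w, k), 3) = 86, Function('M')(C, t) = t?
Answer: Rational(-1041431, 83) ≈ -12547.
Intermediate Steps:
Function('J')(w, k) = 83 (Function('J')(w, k) = Add(-3, 86) = 83)
F = Rational(147, 83) (F = Mul(Add(9, -6), Pow(Add(Mul(34, Pow(49, -1)), 1), -1)) = Mul(3, Pow(Add(Mul(34, Rational(1, 49)), 1), -1)) = Mul(3, Pow(Add(Rational(34, 49), 1), -1)) = Mul(3, Pow(Rational(83, 49), -1)) = Mul(3, Rational(49, 83)) = Rational(147, 83) ≈ 1.7711)
T = Rational(1048320, 83) (T = Mul(Add(Rational(147, 83), 111), 112) = Mul(Rational(9360, 83), 112) = Rational(1048320, 83) ≈ 12630.)
Add(Function('J')(-37, 137), Mul(-1, T)) = Add(83, Mul(-1, Rational(1048320, 83))) = Add(83, Rational(-1048320, 83)) = Rational(-1041431, 83)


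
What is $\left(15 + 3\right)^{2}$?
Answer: $324$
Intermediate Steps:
$\left(15 + 3\right)^{2} = 18^{2} = 324$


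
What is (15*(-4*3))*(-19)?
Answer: 3420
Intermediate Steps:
(15*(-4*3))*(-19) = (15*(-12))*(-19) = -180*(-19) = 3420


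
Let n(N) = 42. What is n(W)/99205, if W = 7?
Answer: 42/99205 ≈ 0.00042337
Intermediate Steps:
n(W)/99205 = 42/99205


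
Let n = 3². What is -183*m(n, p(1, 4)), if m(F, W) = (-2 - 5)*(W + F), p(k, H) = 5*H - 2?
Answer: 34587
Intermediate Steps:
p(k, H) = -2 + 5*H
n = 9
m(F, W) = -7*F - 7*W (m(F, W) = -7*(F + W) = -7*F - 7*W)
-183*m(n, p(1, 4)) = -183*(-7*9 - 7*(-2 + 5*4)) = -183*(-63 - 7*(-2 + 20)) = -183*(-63 - 7*18) = -183*(-63 - 126) = -183*(-189) = 34587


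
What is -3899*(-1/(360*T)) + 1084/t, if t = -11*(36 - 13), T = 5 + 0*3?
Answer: -964753/455400 ≈ -2.1185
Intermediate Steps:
T = 5 (T = 5 + 0 = 5)
t = -253 (t = -11*23 = -253)
-3899*(-1/(360*T)) + 1084/t = -3899/(((6*5)*3)*(-20)) + 1084/(-253) = -3899/((30*3)*(-20)) + 1084*(-1/253) = -3899/(90*(-20)) - 1084/253 = -3899/(-1800) - 1084/253 = -3899*(-1/1800) - 1084/253 = 3899/1800 - 1084/253 = -964753/455400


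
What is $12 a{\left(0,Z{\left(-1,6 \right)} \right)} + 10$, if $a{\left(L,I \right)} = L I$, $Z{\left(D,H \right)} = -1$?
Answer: $10$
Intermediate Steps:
$a{\left(L,I \right)} = I L$
$12 a{\left(0,Z{\left(-1,6 \right)} \right)} + 10 = 12 \left(\left(-1\right) 0\right) + 10 = 12 \cdot 0 + 10 = 0 + 10 = 10$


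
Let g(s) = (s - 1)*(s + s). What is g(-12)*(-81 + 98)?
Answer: 5304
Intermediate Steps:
g(s) = 2*s*(-1 + s) (g(s) = (-1 + s)*(2*s) = 2*s*(-1 + s))
g(-12)*(-81 + 98) = (2*(-12)*(-1 - 12))*(-81 + 98) = (2*(-12)*(-13))*17 = 312*17 = 5304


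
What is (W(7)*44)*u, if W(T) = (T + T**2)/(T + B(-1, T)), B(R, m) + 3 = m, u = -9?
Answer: -2016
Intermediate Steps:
B(R, m) = -3 + m
W(T) = (T + T**2)/(-3 + 2*T) (W(T) = (T + T**2)/(T + (-3 + T)) = (T + T**2)/(-3 + 2*T))
(W(7)*44)*u = ((7*(1 + 7)/(-3 + 2*7))*44)*(-9) = ((7*8/(-3 + 14))*44)*(-9) = ((7*8/11)*44)*(-9) = ((7*(1/11)*8)*44)*(-9) = ((56/11)*44)*(-9) = 224*(-9) = -2016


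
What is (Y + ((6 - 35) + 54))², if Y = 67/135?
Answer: 11847364/18225 ≈ 650.06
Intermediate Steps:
Y = 67/135 (Y = 67*(1/135) = 67/135 ≈ 0.49630)
(Y + ((6 - 35) + 54))² = (67/135 + ((6 - 35) + 54))² = (67/135 + (-29 + 54))² = (67/135 + 25)² = (3442/135)² = 11847364/18225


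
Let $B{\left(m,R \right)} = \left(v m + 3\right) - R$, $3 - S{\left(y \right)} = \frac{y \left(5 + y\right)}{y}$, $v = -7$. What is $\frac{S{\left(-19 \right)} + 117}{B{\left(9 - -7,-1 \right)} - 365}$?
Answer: $- \frac{134}{473} \approx -0.2833$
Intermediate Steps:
$S{\left(y \right)} = -2 - y$ ($S{\left(y \right)} = 3 - \frac{y \left(5 + y\right)}{y} = 3 - \left(5 + y\right) = -2 - y$)
$B{\left(m,R \right)} = 3 - R - 7 m$ ($B{\left(m,R \right)} = \left(- 7 m + 3\right) - R = \left(3 - 7 m\right) - R = 3 - R - 7 m$)
$\frac{S{\left(-19 \right)} + 117}{B{\left(9 - -7,-1 \right)} - 365} = \frac{\left(-2 - -19\right) + 117}{\left(3 - -1 - 7 \left(9 - -7\right)\right) - 365} = \frac{\left(-2 + 19\right) + 117}{\left(3 + 1 - 7 \left(9 + 7\right)\right) - 365} = \frac{17 + 117}{\left(3 + 1 - 112\right) - 365} = \frac{134}{\left(3 + 1 - 112\right) - 365} = \frac{134}{-108 - 365} = \frac{134}{-473} = 134 \left(- \frac{1}{473}\right) = - \frac{134}{473}$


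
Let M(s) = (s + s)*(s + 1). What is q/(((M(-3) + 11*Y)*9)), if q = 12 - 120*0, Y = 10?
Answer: 2/183 ≈ 0.010929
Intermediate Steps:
M(s) = 2*s*(1 + s) (M(s) = (2*s)*(1 + s) = 2*s*(1 + s))
q = 12 (q = 12 + 0 = 12)
q/(((M(-3) + 11*Y)*9)) = 12/(((2*(-3)*(1 - 3) + 11*10)*9)) = 12/(((2*(-3)*(-2) + 110)*9)) = 12/(((12 + 110)*9)) = 12/((122*9)) = 12/1098 = 12*(1/1098) = 2/183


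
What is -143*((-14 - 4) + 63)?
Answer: -6435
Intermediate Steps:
-143*((-14 - 4) + 63) = -143*(-18 + 63) = -143*45 = -6435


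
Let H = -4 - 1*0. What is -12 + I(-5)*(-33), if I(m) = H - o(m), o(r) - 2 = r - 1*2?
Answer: -45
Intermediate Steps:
H = -4 (H = -4 + 0 = -4)
o(r) = r (o(r) = 2 + (r - 1*2) = 2 + (r - 2) = 2 + (-2 + r) = r)
I(m) = -4 - m
-12 + I(-5)*(-33) = -12 + (-4 - 1*(-5))*(-33) = -12 + (-4 + 5)*(-33) = -12 + 1*(-33) = -12 - 33 = -45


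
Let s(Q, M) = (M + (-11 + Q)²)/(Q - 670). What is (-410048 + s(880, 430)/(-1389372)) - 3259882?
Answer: -1070768577387191/291768120 ≈ -3.6699e+6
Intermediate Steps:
s(Q, M) = (M + (-11 + Q)²)/(-670 + Q)
(-410048 + s(880, 430)/(-1389372)) - 3259882 = (-410048 + ((430 + (-11 + 880)²)/(-670 + 880))/(-1389372)) - 3259882 = (-410048 + ((430 + 869²)/210)*(-1/1389372)) - 3259882 = (-410048 + ((430 + 755161)/210)*(-1/1389372)) - 3259882 = (-410048 + ((1/210)*755591)*(-1/1389372)) - 3259882 = (-410048 + (755591/210)*(-1/1389372)) - 3259882 = (-410048 - 755591/291768120) - 3259882 = -119638934825351/291768120 - 3259882 = -1070768577387191/291768120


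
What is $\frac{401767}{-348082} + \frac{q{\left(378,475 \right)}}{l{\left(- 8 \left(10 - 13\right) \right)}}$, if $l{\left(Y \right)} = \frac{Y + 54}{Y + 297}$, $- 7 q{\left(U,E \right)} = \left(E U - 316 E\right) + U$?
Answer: $- \frac{79357874319}{4525066} \approx -17537.0$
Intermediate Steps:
$q{\left(U,E \right)} = - \frac{U}{7} + \frac{316 E}{7} - \frac{E U}{7}$ ($q{\left(U,E \right)} = - \frac{\left(E U - 316 E\right) + U}{7} = - \frac{\left(- 316 E + E U\right) + U}{7} = - \frac{U - 316 E + E U}{7} = - \frac{U}{7} + \frac{316 E}{7} - \frac{E U}{7}$)
$l{\left(Y \right)} = \frac{54 + Y}{297 + Y}$
$\frac{401767}{-348082} + \frac{q{\left(378,475 \right)}}{l{\left(- 8 \left(10 - 13\right) \right)}} = \frac{401767}{-348082} + \frac{\left(- \frac{1}{7}\right) 378 + \frac{316}{7} \cdot 475 - \frac{475}{7} \cdot 378}{\frac{1}{297 - 8 \left(10 - 13\right)} \left(54 - 8 \left(10 - 13\right)\right)} = 401767 \left(- \frac{1}{348082}\right) + \frac{-54 + \frac{150100}{7} - 25650}{\frac{1}{297 - -24} \left(54 - -24\right)} = - \frac{401767}{348082} - \frac{29828}{7 \frac{54 + 24}{297 + 24}} = - \frac{401767}{348082} - \frac{29828}{7 \cdot \frac{1}{321} \cdot 78} = - \frac{401767}{348082} - \frac{29828}{7 \cdot \frac{26}{107}} = - \frac{401767}{348082} - \frac{1595798}{91} = - \frac{79357874319}{4525066}$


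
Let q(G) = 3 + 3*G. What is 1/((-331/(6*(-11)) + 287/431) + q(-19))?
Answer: -28446/1374481 ≈ -0.020696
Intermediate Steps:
1/((-331/(6*(-11)) + 287/431) + q(-19)) = 1/((-331/(6*(-11)) + 287/431) + (3 + 3*(-19))) = 1/((-331/(-66) + 287*(1/431)) + (3 - 57)) = 1/((-331*(-1/66) + 287/431) - 54) = 1/((331/66 + 287/431) - 54) = 1/(161603/28446 - 54) = 1/(-1374481/28446) = -28446/1374481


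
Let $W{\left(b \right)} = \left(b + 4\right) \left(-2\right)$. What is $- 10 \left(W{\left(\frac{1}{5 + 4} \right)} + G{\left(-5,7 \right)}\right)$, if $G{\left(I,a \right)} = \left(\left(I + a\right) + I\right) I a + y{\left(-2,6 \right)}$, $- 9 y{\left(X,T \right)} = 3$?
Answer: $- \frac{8680}{9} \approx -964.44$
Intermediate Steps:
$y{\left(X,T \right)} = - \frac{1}{3}$ ($y{\left(X,T \right)} = \left(- \frac{1}{9}\right) 3 = - \frac{1}{3}$)
$W{\left(b \right)} = -8 - 2 b$ ($W{\left(b \right)} = \left(4 + b\right) \left(-2\right) = -8 - 2 b$)
$G{\left(I,a \right)} = - \frac{1}{3} + I a \left(a + 2 I\right)$ ($G{\left(I,a \right)} = \left(\left(I + a\right) + I\right) I a - \frac{1}{3} = \left(a + 2 I\right) I a - \frac{1}{3} = I \left(a + 2 I\right) a - \frac{1}{3} = I a \left(a + 2 I\right) - \frac{1}{3} = - \frac{1}{3} + I a \left(a + 2 I\right)$)
$- 10 \left(W{\left(\frac{1}{5 + 4} \right)} + G{\left(-5,7 \right)}\right) = - 10 \left(\left(-8 - \frac{2}{5 + 4}\right) - \left(\frac{1}{3} - 350 + 245\right)\right) = - 10 \left(\left(-8 - \frac{2}{9}\right) - \left(\frac{736}{3} - 350\right)\right) = - 10 \left(\left(-8 - \frac{2}{9}\right) - - \frac{314}{3}\right) = - 10 \left(\left(-8 - \frac{2}{9}\right) + \frac{314}{3}\right) = - 10 \left(- \frac{74}{9} + \frac{314}{3}\right) = \left(-10\right) \frac{868}{9} = - \frac{8680}{9}$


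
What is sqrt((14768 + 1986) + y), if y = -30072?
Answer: I*sqrt(13318) ≈ 115.4*I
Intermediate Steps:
sqrt((14768 + 1986) + y) = sqrt((14768 + 1986) - 30072) = sqrt(16754 - 30072) = sqrt(-13318) = I*sqrt(13318)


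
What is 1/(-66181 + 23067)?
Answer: -1/43114 ≈ -2.3194e-5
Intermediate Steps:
1/(-66181 + 23067) = 1/(-43114) = -1/43114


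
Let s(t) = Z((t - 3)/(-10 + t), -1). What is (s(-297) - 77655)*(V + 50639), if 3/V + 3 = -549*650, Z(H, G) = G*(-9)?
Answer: -467705315534448/118951 ≈ -3.9319e+9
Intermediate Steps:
Z(H, G) = -9*G
s(t) = 9 (s(t) = -9*(-1) = 9)
V = -1/118951 (V = 3/(-3 - 549*650) = 3/(-3 - 356850) = 3/(-356853) = 3*(-1/356853) = -1/118951 ≈ -8.4068e-6)
(s(-297) - 77655)*(V + 50639) = (9 - 77655)*(-1/118951 + 50639) = -77646*6023559688/118951 = -467705315534448/118951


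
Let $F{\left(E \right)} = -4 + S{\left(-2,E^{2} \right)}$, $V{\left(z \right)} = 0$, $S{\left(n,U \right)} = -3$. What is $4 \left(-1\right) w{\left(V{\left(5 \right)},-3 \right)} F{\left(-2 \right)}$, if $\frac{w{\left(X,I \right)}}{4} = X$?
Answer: $0$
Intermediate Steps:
$F{\left(E \right)} = -7$ ($F{\left(E \right)} = -4 - 3 = -7$)
$w{\left(X,I \right)} = 4 X$
$4 \left(-1\right) w{\left(V{\left(5 \right)},-3 \right)} F{\left(-2 \right)} = 4 \left(-1\right) 4 \cdot 0 \left(-7\right) = - 4 \cdot 0 \left(-7\right) = \left(-4\right) 0 = 0$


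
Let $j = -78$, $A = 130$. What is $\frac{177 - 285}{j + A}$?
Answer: $- \frac{27}{13} \approx -2.0769$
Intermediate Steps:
$\frac{177 - 285}{j + A} = \frac{177 - 285}{-78 + 130} = - \frac{108}{52} = \left(-108\right) \frac{1}{52} = - \frac{27}{13}$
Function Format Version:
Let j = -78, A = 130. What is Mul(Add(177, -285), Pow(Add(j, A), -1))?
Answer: Rational(-27, 13) ≈ -2.0769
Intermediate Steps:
Mul(Add(177, -285), Pow(Add(j, A), -1)) = Mul(Add(177, -285), Pow(Add(-78, 130), -1)) = Mul(-108, Pow(52, -1)) = Mul(-108, Rational(1, 52)) = Rational(-27, 13)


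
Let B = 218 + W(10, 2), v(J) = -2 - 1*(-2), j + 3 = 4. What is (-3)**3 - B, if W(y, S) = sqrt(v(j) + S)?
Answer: -245 - sqrt(2) ≈ -246.41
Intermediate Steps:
j = 1 (j = -3 + 4 = 1)
v(J) = 0 (v(J) = -2 + 2 = 0)
W(y, S) = sqrt(S) (W(y, S) = sqrt(0 + S) = sqrt(S))
B = 218 + sqrt(2) ≈ 219.41
(-3)**3 - B = (-3)**3 - (218 + sqrt(2)) = -27 + (-218 - sqrt(2)) = -245 - sqrt(2)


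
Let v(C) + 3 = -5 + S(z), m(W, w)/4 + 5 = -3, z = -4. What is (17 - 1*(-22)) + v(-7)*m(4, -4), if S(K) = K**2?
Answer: -217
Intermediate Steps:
m(W, w) = -32 (m(W, w) = -20 + 4*(-3) = -20 - 12 = -32)
v(C) = 8 (v(C) = -3 + (-5 + (-4)**2) = -3 + (-5 + 16) = -3 + 11 = 8)
(17 - 1*(-22)) + v(-7)*m(4, -4) = (17 - 1*(-22)) + 8*(-32) = (17 + 22) - 256 = 39 - 256 = -217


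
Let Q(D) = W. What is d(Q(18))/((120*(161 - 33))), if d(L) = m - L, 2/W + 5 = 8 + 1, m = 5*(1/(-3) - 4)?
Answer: -133/92160 ≈ -0.0014431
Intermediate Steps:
m = -65/3 (m = 5*(1*(-⅓) - 4) = 5*(-⅓ - 4) = 5*(-13/3) = -65/3 ≈ -21.667)
W = ½ (W = 2/(-5 + (8 + 1)) = 2/(-5 + 9) = 2/4 = 2*(¼) = ½ ≈ 0.50000)
Q(D) = ½
d(L) = -65/3 - L
d(Q(18))/((120*(161 - 33))) = (-65/3 - 1*½)/((120*(161 - 33))) = (-65/3 - ½)/((120*128)) = -133/6/15360 = -133/6*1/15360 = -133/92160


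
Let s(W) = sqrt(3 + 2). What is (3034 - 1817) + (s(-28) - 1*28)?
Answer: 1189 + sqrt(5) ≈ 1191.2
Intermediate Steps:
s(W) = sqrt(5)
(3034 - 1817) + (s(-28) - 1*28) = (3034 - 1817) + (sqrt(5) - 1*28) = 1217 + (sqrt(5) - 28) = 1217 + (-28 + sqrt(5)) = 1189 + sqrt(5)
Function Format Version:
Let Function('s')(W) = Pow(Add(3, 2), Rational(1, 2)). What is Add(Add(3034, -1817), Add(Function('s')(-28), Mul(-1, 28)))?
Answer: Add(1189, Pow(5, Rational(1, 2))) ≈ 1191.2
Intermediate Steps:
Function('s')(W) = Pow(5, Rational(1, 2))
Add(Add(3034, -1817), Add(Function('s')(-28), Mul(-1, 28))) = Add(Add(3034, -1817), Add(Pow(5, Rational(1, 2)), Mul(-1, 28))) = Add(1217, Add(Pow(5, Rational(1, 2)), -28)) = Add(1217, Add(-28, Pow(5, Rational(1, 2)))) = Add(1189, Pow(5, Rational(1, 2)))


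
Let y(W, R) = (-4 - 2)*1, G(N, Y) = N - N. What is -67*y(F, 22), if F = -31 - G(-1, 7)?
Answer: 402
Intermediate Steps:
G(N, Y) = 0
F = -31 (F = -31 - 1*0 = -31 + 0 = -31)
y(W, R) = -6 (y(W, R) = -6*1 = -6)
-67*y(F, 22) = -67*(-6) = 402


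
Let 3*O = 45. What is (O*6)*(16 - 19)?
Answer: -270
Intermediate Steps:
O = 15 (O = (⅓)*45 = 15)
(O*6)*(16 - 19) = (15*6)*(16 - 19) = 90*(-3) = -270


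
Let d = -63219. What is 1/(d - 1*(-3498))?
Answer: -1/59721 ≈ -1.6745e-5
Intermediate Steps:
1/(d - 1*(-3498)) = 1/(-63219 - 1*(-3498)) = 1/(-63219 + 3498) = 1/(-59721) = -1/59721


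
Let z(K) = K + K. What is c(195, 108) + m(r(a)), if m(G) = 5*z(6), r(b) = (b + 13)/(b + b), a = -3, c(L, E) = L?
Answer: 255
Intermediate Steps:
z(K) = 2*K
r(b) = (13 + b)/(2*b) (r(b) = (13 + b)/((2*b)) = (13 + b)*(1/(2*b)) = (13 + b)/(2*b))
m(G) = 60 (m(G) = 5*(2*6) = 5*12 = 60)
c(195, 108) + m(r(a)) = 195 + 60 = 255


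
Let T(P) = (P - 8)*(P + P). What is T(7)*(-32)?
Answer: 448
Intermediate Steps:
T(P) = 2*P*(-8 + P) (T(P) = (-8 + P)*(2*P) = 2*P*(-8 + P))
T(7)*(-32) = (2*7*(-8 + 7))*(-32) = (2*7*(-1))*(-32) = -14*(-32) = 448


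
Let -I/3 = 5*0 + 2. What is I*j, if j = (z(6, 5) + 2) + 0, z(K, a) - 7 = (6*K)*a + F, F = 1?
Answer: -1140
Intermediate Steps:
z(K, a) = 8 + 6*K*a (z(K, a) = 7 + ((6*K)*a + 1) = 7 + (6*K*a + 1) = 7 + (1 + 6*K*a) = 8 + 6*K*a)
j = 190 (j = ((8 + 6*6*5) + 2) + 0 = ((8 + 180) + 2) + 0 = (188 + 2) + 0 = 190 + 0 = 190)
I = -6 (I = -3*(5*0 + 2) = -3*(0 + 2) = -3*2 = -6)
I*j = -6*190 = -1140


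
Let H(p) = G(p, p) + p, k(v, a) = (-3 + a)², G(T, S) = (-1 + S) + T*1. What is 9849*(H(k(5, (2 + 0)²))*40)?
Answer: 787920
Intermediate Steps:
G(T, S) = -1 + S + T (G(T, S) = (-1 + S) + T = -1 + S + T)
H(p) = -1 + 3*p (H(p) = (-1 + p + p) + p = (-1 + 2*p) + p = -1 + 3*p)
9849*(H(k(5, (2 + 0)²))*40) = 9849*((-1 + 3*(-3 + (2 + 0)²)²)*40) = 9849*((-1 + 3*(-3 + 2²)²)*40) = 9849*((-1 + 3*(-3 + 4)²)*40) = 9849*((-1 + 3*1²)*40) = 9849*((-1 + 3*1)*40) = 9849*((-1 + 3)*40) = 9849*(2*40) = 9849*80 = 787920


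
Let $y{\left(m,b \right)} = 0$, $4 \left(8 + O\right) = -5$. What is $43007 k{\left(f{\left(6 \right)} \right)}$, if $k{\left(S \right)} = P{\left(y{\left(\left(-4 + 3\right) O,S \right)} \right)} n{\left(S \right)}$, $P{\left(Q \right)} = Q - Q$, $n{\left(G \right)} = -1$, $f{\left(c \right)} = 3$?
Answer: $0$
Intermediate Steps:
$O = - \frac{37}{4}$ ($O = -8 + \frac{1}{4} \left(-5\right) = -8 - \frac{5}{4} = - \frac{37}{4} \approx -9.25$)
$P{\left(Q \right)} = 0$
$k{\left(S \right)} = 0$ ($k{\left(S \right)} = 0 \left(-1\right) = 0$)
$43007 k{\left(f{\left(6 \right)} \right)} = 43007 \cdot 0 = 0$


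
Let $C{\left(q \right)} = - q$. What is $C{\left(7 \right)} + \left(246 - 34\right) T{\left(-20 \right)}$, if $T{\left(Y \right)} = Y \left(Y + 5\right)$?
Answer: $63593$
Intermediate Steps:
$T{\left(Y \right)} = Y \left(5 + Y\right)$
$C{\left(7 \right)} + \left(246 - 34\right) T{\left(-20 \right)} = \left(-1\right) 7 + \left(246 - 34\right) \left(- 20 \left(5 - 20\right)\right) = -7 + 212 \left(\left(-20\right) \left(-15\right)\right) = -7 + 212 \cdot 300 = -7 + 63600 = 63593$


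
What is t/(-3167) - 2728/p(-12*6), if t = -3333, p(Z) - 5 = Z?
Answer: 8862887/212189 ≈ 41.769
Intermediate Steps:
p(Z) = 5 + Z
t/(-3167) - 2728/p(-12*6) = -3333/(-3167) - 2728/(5 - 12*6) = -3333*(-1/3167) - 2728/(5 - 72) = 3333/3167 - 2728/(-67) = 3333/3167 - 2728*(-1/67) = 3333/3167 + 2728/67 = 8862887/212189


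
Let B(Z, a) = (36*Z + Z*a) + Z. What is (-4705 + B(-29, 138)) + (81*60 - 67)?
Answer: -4987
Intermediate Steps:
B(Z, a) = 37*Z + Z*a
(-4705 + B(-29, 138)) + (81*60 - 67) = (-4705 - 29*(37 + 138)) + (81*60 - 67) = (-4705 - 29*175) + (4860 - 67) = (-4705 - 5075) + 4793 = -9780 + 4793 = -4987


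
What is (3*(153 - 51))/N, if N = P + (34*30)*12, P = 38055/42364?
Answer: 4321128/172857805 ≈ 0.024998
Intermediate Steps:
P = 38055/42364 (P = 38055*(1/42364) = 38055/42364 ≈ 0.89829)
N = 518573415/42364 (N = 38055/42364 + (34*30)*12 = 38055/42364 + 1020*12 = 38055/42364 + 12240 = 518573415/42364 ≈ 12241.)
(3*(153 - 51))/N = (3*(153 - 51))/(518573415/42364) = (3*102)*(42364/518573415) = 306*(42364/518573415) = 4321128/172857805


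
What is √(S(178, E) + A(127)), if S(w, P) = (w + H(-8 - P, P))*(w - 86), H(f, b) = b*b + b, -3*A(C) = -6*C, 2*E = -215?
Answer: 7*√21835 ≈ 1034.4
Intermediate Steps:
E = -215/2 (E = (½)*(-215) = -215/2 ≈ -107.50)
A(C) = 2*C (A(C) = -(-2)*C = 2*C)
H(f, b) = b + b² (H(f, b) = b² + b = b + b²)
S(w, P) = (-86 + w)*(w + P*(1 + P)) (S(w, P) = (w + P*(1 + P))*(w - 86) = (w + P*(1 + P))*(-86 + w) = (-86 + w)*(w + P*(1 + P)))
√(S(178, E) + A(127)) = √((178² - 86*178 - 86*(-215/2)*(1 - 215/2) - 215/2*178*(1 - 215/2)) + 2*127) = √((31684 - 15308 - 86*(-215/2)*(-213/2) - 215/2*178*(-213/2)) + 254) = √((31684 - 15308 - 1969185/2 + 4075755/2) + 254) = √(1069661 + 254) = √1069915 = 7*√21835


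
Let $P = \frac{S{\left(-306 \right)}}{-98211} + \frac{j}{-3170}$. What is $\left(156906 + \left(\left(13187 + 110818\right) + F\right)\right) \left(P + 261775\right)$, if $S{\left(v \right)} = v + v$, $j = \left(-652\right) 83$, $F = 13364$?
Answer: $\frac{799480745163822155}{10377629} \approx 7.7039 \cdot 10^{10}$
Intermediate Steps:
$j = -54116$
$S{\left(v \right)} = 2 v$
$P = \frac{886121086}{51888145}$ ($P = \frac{2 \left(-306\right)}{-98211} - \frac{54116}{-3170} = \left(-612\right) \left(- \frac{1}{98211}\right) - - \frac{27058}{1585} = \frac{204}{32737} + \frac{27058}{1585} = \frac{886121086}{51888145} \approx 17.078$)
$\left(156906 + \left(\left(13187 + 110818\right) + F\right)\right) \left(P + 261775\right) = \left(156906 + \left(\left(13187 + 110818\right) + 13364\right)\right) \left(\frac{886121086}{51888145} + 261775\right) = \left(156906 + \left(124005 + 13364\right)\right) \frac{13583905278461}{51888145} = \left(156906 + 137369\right) \frac{13583905278461}{51888145} = 294275 \cdot \frac{13583905278461}{51888145} = \frac{799480745163822155}{10377629}$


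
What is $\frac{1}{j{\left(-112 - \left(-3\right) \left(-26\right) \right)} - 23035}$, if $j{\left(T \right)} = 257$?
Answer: $- \frac{1}{22778} \approx -4.3902 \cdot 10^{-5}$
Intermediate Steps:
$\frac{1}{j{\left(-112 - \left(-3\right) \left(-26\right) \right)} - 23035} = \frac{1}{257 - 23035} = \frac{1}{-22778} = - \frac{1}{22778}$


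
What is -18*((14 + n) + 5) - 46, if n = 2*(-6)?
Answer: -172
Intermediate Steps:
n = -12
-18*((14 + n) + 5) - 46 = -18*((14 - 12) + 5) - 46 = -18*(2 + 5) - 46 = -18*7 - 46 = -126 - 46 = -172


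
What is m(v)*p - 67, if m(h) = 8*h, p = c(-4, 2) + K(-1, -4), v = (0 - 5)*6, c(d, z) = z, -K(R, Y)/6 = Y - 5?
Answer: -13507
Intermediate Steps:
K(R, Y) = 30 - 6*Y (K(R, Y) = -6*(Y - 5) = -6*(-5 + Y) = 30 - 6*Y)
v = -30 (v = -5*6 = -30)
p = 56 (p = 2 + (30 - 6*(-4)) = 2 + (30 + 24) = 2 + 54 = 56)
m(v)*p - 67 = (8*(-30))*56 - 67 = -240*56 - 67 = -13440 - 67 = -13507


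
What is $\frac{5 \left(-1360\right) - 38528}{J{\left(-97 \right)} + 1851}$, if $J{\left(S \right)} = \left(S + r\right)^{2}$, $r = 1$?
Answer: $- \frac{45328}{11067} \approx -4.0958$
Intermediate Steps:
$J{\left(S \right)} = \left(1 + S\right)^{2}$ ($J{\left(S \right)} = \left(S + 1\right)^{2} = \left(1 + S\right)^{2}$)
$\frac{5 \left(-1360\right) - 38528}{J{\left(-97 \right)} + 1851} = \frac{5 \left(-1360\right) - 38528}{\left(1 - 97\right)^{2} + 1851} = \frac{-6800 - 38528}{\left(-96\right)^{2} + 1851} = - \frac{45328}{9216 + 1851} = - \frac{45328}{11067}$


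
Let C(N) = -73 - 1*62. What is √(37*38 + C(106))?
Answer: √1271 ≈ 35.651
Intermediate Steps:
C(N) = -135 (C(N) = -73 - 62 = -135)
√(37*38 + C(106)) = √(37*38 - 135) = √(1406 - 135) = √1271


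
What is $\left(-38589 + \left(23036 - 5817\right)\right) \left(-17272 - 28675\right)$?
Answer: $981887390$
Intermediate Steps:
$\left(-38589 + \left(23036 - 5817\right)\right) \left(-17272 - 28675\right) = \left(-38589 + 17219\right) \left(-45947\right) = \left(-21370\right) \left(-45947\right) = 981887390$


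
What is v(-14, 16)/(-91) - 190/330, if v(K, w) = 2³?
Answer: -1993/3003 ≈ -0.66367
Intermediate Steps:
v(K, w) = 8
v(-14, 16)/(-91) - 190/330 = 8/(-91) - 190/330 = 8*(-1/91) - 190*1/330 = -8/91 - 19/33 = -1993/3003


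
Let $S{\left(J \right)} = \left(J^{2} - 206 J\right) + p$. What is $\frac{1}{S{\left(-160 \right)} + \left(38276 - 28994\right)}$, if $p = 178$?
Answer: $\frac{1}{68020} \approx 1.4702 \cdot 10^{-5}$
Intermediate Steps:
$S{\left(J \right)} = 178 + J^{2} - 206 J$ ($S{\left(J \right)} = \left(J^{2} - 206 J\right) + 178 = 178 + J^{2} - 206 J$)
$\frac{1}{S{\left(-160 \right)} + \left(38276 - 28994\right)} = \frac{1}{\left(178 + \left(-160\right)^{2} - -32960\right) + \left(38276 - 28994\right)} = \frac{1}{\left(178 + 25600 + 32960\right) + \left(38276 - 28994\right)} = \frac{1}{58738 + 9282} = \frac{1}{68020}$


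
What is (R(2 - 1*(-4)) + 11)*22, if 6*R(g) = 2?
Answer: 748/3 ≈ 249.33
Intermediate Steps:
R(g) = ⅓ (R(g) = (⅙)*2 = ⅓)
(R(2 - 1*(-4)) + 11)*22 = (⅓ + 11)*22 = (34/3)*22 = 748/3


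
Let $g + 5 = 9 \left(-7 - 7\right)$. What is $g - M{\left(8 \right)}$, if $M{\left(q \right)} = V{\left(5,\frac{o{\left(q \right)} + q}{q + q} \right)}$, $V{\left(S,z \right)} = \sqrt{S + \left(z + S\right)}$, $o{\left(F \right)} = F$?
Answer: $-131 - \sqrt{11} \approx -134.32$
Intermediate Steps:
$g = -131$ ($g = -5 + 9 \left(-7 - 7\right) = -5 + 9 \left(-14\right) = -5 - 126 = -131$)
$V{\left(S,z \right)} = \sqrt{z + 2 S}$ ($V{\left(S,z \right)} = \sqrt{S + \left(S + z\right)} = \sqrt{z + 2 S}$)
$M{\left(q \right)} = \sqrt{11}$ ($M{\left(q \right)} = \sqrt{\frac{q + q}{q + q} + 2 \cdot 5} = \sqrt{\frac{2 q}{2 q} + 10} = \sqrt{2 q \frac{1}{2 q} + 10} = \sqrt{1 + 10} = \sqrt{11}$)
$g - M{\left(8 \right)} = -131 - \sqrt{11}$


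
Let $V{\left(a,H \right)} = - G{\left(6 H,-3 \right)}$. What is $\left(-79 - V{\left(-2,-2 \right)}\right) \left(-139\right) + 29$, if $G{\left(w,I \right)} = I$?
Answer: $11427$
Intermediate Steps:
$V{\left(a,H \right)} = 3$ ($V{\left(a,H \right)} = \left(-1\right) \left(-3\right) = 3$)
$\left(-79 - V{\left(-2,-2 \right)}\right) \left(-139\right) + 29 = \left(-79 - 3\right) \left(-139\right) + 29 = \left(-82\right) \left(-139\right) + 29 = 11398 + 29 = 11427$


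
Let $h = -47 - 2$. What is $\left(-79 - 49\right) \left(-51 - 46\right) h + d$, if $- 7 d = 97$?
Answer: $- \frac{4258785}{7} \approx -6.084 \cdot 10^{5}$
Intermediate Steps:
$d = - \frac{97}{7}$ ($d = \left(- \frac{1}{7}\right) 97 = - \frac{97}{7} \approx -13.857$)
$h = -49$ ($h = -47 - 2 = -49$)
$\left(-79 - 49\right) \left(-51 - 46\right) h + d = \left(-79 - 49\right) \left(-51 - 46\right) \left(-49\right) - \frac{97}{7} = \left(-128\right) \left(-97\right) \left(-49\right) - \frac{97}{7} = 12416 \left(-49\right) - \frac{97}{7} = -608384 - \frac{97}{7} = - \frac{4258785}{7}$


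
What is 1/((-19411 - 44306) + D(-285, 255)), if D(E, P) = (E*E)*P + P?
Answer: 1/20648913 ≈ 4.8429e-8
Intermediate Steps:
D(E, P) = P + P*E² (D(E, P) = E²*P + P = P*E² + P = P + P*E²)
1/((-19411 - 44306) + D(-285, 255)) = 1/((-19411 - 44306) + 255*(1 + (-285)²)) = 1/(-63717 + 255*(1 + 81225)) = 1/(-63717 + 255*81226) = 1/(-63717 + 20712630) = 1/20648913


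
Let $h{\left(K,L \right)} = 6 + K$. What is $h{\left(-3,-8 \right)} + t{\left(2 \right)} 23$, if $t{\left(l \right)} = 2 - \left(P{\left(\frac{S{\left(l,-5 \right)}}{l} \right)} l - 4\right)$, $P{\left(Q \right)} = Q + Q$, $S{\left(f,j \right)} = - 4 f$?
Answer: $509$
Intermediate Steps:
$P{\left(Q \right)} = 2 Q$
$t{\left(l \right)} = 6 + 8 l$ ($t{\left(l \right)} = 2 - \left(2 \frac{\left(-4\right) l}{l} l - 4\right) = 2 - \left(2 \left(-4\right) l - 4\right) = 2 - \left(- 8 l - 4\right) = 2 - \left(-4 - 8 l\right) = 2 + \left(4 + 8 l\right) = 6 + 8 l$)
$h{\left(-3,-8 \right)} + t{\left(2 \right)} 23 = \left(6 - 3\right) + \left(6 + 8 \cdot 2\right) 23 = 3 + \left(6 + 16\right) 23 = 3 + 22 \cdot 23 = 3 + 506 = 509$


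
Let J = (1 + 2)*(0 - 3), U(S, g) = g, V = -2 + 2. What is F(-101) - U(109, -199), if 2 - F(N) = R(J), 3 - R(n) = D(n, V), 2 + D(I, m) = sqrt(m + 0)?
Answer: 196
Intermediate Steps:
V = 0
J = -9 (J = 3*(-3) = -9)
D(I, m) = -2 + sqrt(m) (D(I, m) = -2 + sqrt(m + 0) = -2 + sqrt(m))
R(n) = 5 (R(n) = 3 - (-2 + sqrt(0)) = 3 - (-2 + 0) = 3 - 1*(-2) = 3 + 2 = 5)
F(N) = -3 (F(N) = 2 - 1*5 = 2 - 5 = -3)
F(-101) - U(109, -199) = -3 - 1*(-199) = -3 + 199 = 196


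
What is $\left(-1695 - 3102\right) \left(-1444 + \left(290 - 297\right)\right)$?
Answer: $6960447$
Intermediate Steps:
$\left(-1695 - 3102\right) \left(-1444 + \left(290 - 297\right)\right) = - 4797 \left(-1444 + \left(290 - 297\right)\right) = - 4797 \left(-1444 - 7\right) = \left(-4797\right) \left(-1451\right) = 6960447$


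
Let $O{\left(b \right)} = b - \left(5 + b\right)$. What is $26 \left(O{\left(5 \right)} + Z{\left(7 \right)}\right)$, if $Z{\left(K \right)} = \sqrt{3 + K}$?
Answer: $-130 + 26 \sqrt{10} \approx -47.781$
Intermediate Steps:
$O{\left(b \right)} = -5$
$26 \left(O{\left(5 \right)} + Z{\left(7 \right)}\right) = 26 \left(-5 + \sqrt{3 + 7}\right) = 26 \left(-5 + \sqrt{10}\right) = -130 + 26 \sqrt{10}$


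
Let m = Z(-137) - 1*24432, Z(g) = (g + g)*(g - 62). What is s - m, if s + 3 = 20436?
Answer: -9661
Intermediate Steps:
s = 20433 (s = -3 + 20436 = 20433)
Z(g) = 2*g*(-62 + g) (Z(g) = (2*g)*(-62 + g) = 2*g*(-62 + g))
m = 30094 (m = 2*(-137)*(-62 - 137) - 1*24432 = 2*(-137)*(-199) - 24432 = 54526 - 24432 = 30094)
s - m = 20433 - 1*30094 = 20433 - 30094 = -9661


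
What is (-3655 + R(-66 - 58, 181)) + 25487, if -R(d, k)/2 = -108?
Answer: 22048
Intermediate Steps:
R(d, k) = 216 (R(d, k) = -2*(-108) = 216)
(-3655 + R(-66 - 58, 181)) + 25487 = (-3655 + 216) + 25487 = -3439 + 25487 = 22048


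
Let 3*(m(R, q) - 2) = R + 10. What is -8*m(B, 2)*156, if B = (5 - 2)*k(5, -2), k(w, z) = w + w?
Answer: -19136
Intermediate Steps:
k(w, z) = 2*w
B = 30 (B = (5 - 2)*(2*5) = 3*10 = 30)
m(R, q) = 16/3 + R/3 (m(R, q) = 2 + (R + 10)/3 = 2 + (10 + R)/3 = 2 + (10/3 + R/3) = 16/3 + R/3)
-8*m(B, 2)*156 = -8*(16/3 + (⅓)*30)*156 = -8*(16/3 + 10)*156 = -8*46/3*156 = -368/3*156 = -19136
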